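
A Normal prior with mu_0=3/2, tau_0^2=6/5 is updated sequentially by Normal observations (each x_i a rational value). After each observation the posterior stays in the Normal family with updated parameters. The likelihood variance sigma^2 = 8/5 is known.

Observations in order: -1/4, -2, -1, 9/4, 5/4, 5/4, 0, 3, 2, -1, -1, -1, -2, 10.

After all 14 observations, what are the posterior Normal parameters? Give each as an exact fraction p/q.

mu_0=81/92, tau_0^2=12/115

obs 1: x=-1/4 → posterior Normal(3/4, 24/35)
obs 2: x=-2 → posterior Normal(-3/40, 12/25)
obs 3: x=-1 → posterior Normal(-15/52, 24/65)
obs 4: x=9/4 → posterior Normal(3/16, 3/10)
obs 5: x=5/4 → posterior Normal(27/76, 24/95)
obs 6: x=5/4 → posterior Normal(21/44, 12/55)
obs 7: x=0 → posterior Normal(21/50, 24/125)
obs 8: x=3 → posterior Normal(39/56, 6/35)
obs 9: x=2 → posterior Normal(51/62, 24/155)
obs 10: x=-1 → posterior Normal(45/68, 12/85)
obs 11: x=-1 → posterior Normal(39/74, 24/185)
obs 12: x=-1 → posterior Normal(33/80, 3/25)
obs 13: x=-2 → posterior Normal(21/86, 24/215)
obs 14: x=10 → posterior Normal(81/92, 12/115)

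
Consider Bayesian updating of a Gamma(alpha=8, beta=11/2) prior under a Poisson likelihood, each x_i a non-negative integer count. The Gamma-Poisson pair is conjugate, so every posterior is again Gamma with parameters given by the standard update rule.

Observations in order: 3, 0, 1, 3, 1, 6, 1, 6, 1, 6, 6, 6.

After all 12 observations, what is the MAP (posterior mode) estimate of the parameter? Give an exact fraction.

obs 1: x=3 → posterior Gamma(11, 13/2)
obs 2: x=0 → posterior Gamma(11, 15/2)
obs 3: x=1 → posterior Gamma(12, 17/2)
obs 4: x=3 → posterior Gamma(15, 19/2)
obs 5: x=1 → posterior Gamma(16, 21/2)
obs 6: x=6 → posterior Gamma(22, 23/2)
obs 7: x=1 → posterior Gamma(23, 25/2)
obs 8: x=6 → posterior Gamma(29, 27/2)
obs 9: x=1 → posterior Gamma(30, 29/2)
obs 10: x=6 → posterior Gamma(36, 31/2)
obs 11: x=6 → posterior Gamma(42, 33/2)
obs 12: x=6 → posterior Gamma(48, 35/2)

94/35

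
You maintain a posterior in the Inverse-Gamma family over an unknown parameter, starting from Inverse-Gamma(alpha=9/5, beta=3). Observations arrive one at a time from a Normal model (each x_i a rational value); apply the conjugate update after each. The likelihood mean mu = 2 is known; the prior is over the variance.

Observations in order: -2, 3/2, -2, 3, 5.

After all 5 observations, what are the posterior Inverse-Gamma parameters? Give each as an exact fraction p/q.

obs 1: x=-2 → posterior Inverse-Gamma(23/10, 11)
obs 2: x=3/2 → posterior Inverse-Gamma(14/5, 89/8)
obs 3: x=-2 → posterior Inverse-Gamma(33/10, 153/8)
obs 4: x=3 → posterior Inverse-Gamma(19/5, 157/8)
obs 5: x=5 → posterior Inverse-Gamma(43/10, 193/8)

alpha=43/10, beta=193/8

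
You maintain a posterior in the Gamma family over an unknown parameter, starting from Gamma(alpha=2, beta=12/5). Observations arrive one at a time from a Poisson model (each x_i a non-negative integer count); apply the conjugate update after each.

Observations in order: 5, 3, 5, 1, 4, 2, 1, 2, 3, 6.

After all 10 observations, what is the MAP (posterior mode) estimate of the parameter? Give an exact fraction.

obs 1: x=5 → posterior Gamma(7, 17/5)
obs 2: x=3 → posterior Gamma(10, 22/5)
obs 3: x=5 → posterior Gamma(15, 27/5)
obs 4: x=1 → posterior Gamma(16, 32/5)
obs 5: x=4 → posterior Gamma(20, 37/5)
obs 6: x=2 → posterior Gamma(22, 42/5)
obs 7: x=1 → posterior Gamma(23, 47/5)
obs 8: x=2 → posterior Gamma(25, 52/5)
obs 9: x=3 → posterior Gamma(28, 57/5)
obs 10: x=6 → posterior Gamma(34, 62/5)

165/62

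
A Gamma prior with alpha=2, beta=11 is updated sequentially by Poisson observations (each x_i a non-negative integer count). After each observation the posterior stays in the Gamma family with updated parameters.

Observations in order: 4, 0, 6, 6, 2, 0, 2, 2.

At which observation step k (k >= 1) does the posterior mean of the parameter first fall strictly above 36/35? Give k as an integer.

k = 4

obs 1: x=4 → posterior Gamma(6, 12)
obs 2: x=0 → posterior Gamma(6, 13)
obs 3: x=6 → posterior Gamma(12, 14)
obs 4: x=6 → posterior Gamma(18, 15)
obs 5: x=2 → posterior Gamma(20, 16)
obs 6: x=0 → posterior Gamma(20, 17)
obs 7: x=2 → posterior Gamma(22, 18)
obs 8: x=2 → posterior Gamma(24, 19)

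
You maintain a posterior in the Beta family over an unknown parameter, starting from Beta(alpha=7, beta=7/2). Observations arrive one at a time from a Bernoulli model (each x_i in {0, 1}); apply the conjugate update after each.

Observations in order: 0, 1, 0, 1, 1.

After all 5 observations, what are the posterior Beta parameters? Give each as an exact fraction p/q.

alpha=10, beta=11/2

obs 1: x=0 → posterior Beta(7, 9/2)
obs 2: x=1 → posterior Beta(8, 9/2)
obs 3: x=0 → posterior Beta(8, 11/2)
obs 4: x=1 → posterior Beta(9, 11/2)
obs 5: x=1 → posterior Beta(10, 11/2)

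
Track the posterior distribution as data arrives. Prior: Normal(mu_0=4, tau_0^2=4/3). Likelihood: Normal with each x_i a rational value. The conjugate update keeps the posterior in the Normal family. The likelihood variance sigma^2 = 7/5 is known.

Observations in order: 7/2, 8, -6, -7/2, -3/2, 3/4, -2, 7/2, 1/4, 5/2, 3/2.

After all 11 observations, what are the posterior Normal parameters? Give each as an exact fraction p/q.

mu_0=224/241, tau_0^2=28/241

obs 1: x=7/2 → posterior Normal(154/41, 28/41)
obs 2: x=8 → posterior Normal(314/61, 28/61)
obs 3: x=-6 → posterior Normal(194/81, 28/81)
obs 4: x=-7/2 → posterior Normal(124/101, 28/101)
obs 5: x=-3/2 → posterior Normal(94/121, 28/121)
obs 6: x=3/4 → posterior Normal(109/141, 28/141)
obs 7: x=-2 → posterior Normal(3/7, 4/23)
obs 8: x=7/2 → posterior Normal(139/181, 28/181)
obs 9: x=1/4 → posterior Normal(48/67, 28/201)
obs 10: x=5/2 → posterior Normal(194/221, 28/221)
obs 11: x=3/2 → posterior Normal(224/241, 28/241)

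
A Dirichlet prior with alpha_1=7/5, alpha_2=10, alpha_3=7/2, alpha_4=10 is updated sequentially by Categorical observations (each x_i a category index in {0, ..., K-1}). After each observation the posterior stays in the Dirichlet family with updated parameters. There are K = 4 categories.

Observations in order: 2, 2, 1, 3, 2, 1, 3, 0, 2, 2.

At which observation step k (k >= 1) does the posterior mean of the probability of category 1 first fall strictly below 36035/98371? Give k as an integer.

obs 1: x=2 → posterior Dirichlet(7/5, 10, 9/2, 10)
obs 2: x=2 → posterior Dirichlet(7/5, 10, 11/2, 10)
obs 3: x=1 → posterior Dirichlet(7/5, 11, 11/2, 10)
obs 4: x=3 → posterior Dirichlet(7/5, 11, 11/2, 11)
obs 5: x=2 → posterior Dirichlet(7/5, 11, 13/2, 11)
obs 6: x=1 → posterior Dirichlet(7/5, 12, 13/2, 11)
obs 7: x=3 → posterior Dirichlet(7/5, 12, 13/2, 12)
obs 8: x=0 → posterior Dirichlet(12/5, 12, 13/2, 12)
obs 9: x=2 → posterior Dirichlet(12/5, 12, 15/2, 12)
obs 10: x=2 → posterior Dirichlet(12/5, 12, 17/2, 12)

k = 8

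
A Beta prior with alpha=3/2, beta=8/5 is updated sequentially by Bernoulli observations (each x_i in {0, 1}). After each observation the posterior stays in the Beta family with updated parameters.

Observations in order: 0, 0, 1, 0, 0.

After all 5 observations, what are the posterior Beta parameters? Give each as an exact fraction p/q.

alpha=5/2, beta=28/5

obs 1: x=0 → posterior Beta(3/2, 13/5)
obs 2: x=0 → posterior Beta(3/2, 18/5)
obs 3: x=1 → posterior Beta(5/2, 18/5)
obs 4: x=0 → posterior Beta(5/2, 23/5)
obs 5: x=0 → posterior Beta(5/2, 28/5)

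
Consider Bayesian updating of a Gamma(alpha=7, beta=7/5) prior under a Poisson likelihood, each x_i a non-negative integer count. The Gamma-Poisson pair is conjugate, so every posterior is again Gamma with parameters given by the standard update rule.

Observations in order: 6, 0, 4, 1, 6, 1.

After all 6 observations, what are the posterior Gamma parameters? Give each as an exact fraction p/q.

obs 1: x=6 → posterior Gamma(13, 12/5)
obs 2: x=0 → posterior Gamma(13, 17/5)
obs 3: x=4 → posterior Gamma(17, 22/5)
obs 4: x=1 → posterior Gamma(18, 27/5)
obs 5: x=6 → posterior Gamma(24, 32/5)
obs 6: x=1 → posterior Gamma(25, 37/5)

alpha=25, beta=37/5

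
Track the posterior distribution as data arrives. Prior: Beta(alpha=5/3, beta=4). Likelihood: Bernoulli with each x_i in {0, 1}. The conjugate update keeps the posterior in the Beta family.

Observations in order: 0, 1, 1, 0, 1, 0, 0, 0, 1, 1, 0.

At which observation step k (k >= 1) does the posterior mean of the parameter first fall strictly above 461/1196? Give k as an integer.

k = 3

obs 1: x=0 → posterior Beta(5/3, 5)
obs 2: x=1 → posterior Beta(8/3, 5)
obs 3: x=1 → posterior Beta(11/3, 5)
obs 4: x=0 → posterior Beta(11/3, 6)
obs 5: x=1 → posterior Beta(14/3, 6)
obs 6: x=0 → posterior Beta(14/3, 7)
obs 7: x=0 → posterior Beta(14/3, 8)
obs 8: x=0 → posterior Beta(14/3, 9)
obs 9: x=1 → posterior Beta(17/3, 9)
obs 10: x=1 → posterior Beta(20/3, 9)
obs 11: x=0 → posterior Beta(20/3, 10)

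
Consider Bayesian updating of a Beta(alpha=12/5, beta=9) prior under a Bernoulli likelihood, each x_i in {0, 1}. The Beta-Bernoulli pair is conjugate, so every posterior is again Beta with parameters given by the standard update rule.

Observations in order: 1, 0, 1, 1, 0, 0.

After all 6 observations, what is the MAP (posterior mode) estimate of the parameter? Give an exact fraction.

2/7

obs 1: x=1 → posterior Beta(17/5, 9)
obs 2: x=0 → posterior Beta(17/5, 10)
obs 3: x=1 → posterior Beta(22/5, 10)
obs 4: x=1 → posterior Beta(27/5, 10)
obs 5: x=0 → posterior Beta(27/5, 11)
obs 6: x=0 → posterior Beta(27/5, 12)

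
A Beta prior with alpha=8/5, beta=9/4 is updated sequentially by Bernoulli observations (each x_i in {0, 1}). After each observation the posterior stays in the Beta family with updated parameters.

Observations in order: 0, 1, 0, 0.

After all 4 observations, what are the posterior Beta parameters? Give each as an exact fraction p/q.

obs 1: x=0 → posterior Beta(8/5, 13/4)
obs 2: x=1 → posterior Beta(13/5, 13/4)
obs 3: x=0 → posterior Beta(13/5, 17/4)
obs 4: x=0 → posterior Beta(13/5, 21/4)

alpha=13/5, beta=21/4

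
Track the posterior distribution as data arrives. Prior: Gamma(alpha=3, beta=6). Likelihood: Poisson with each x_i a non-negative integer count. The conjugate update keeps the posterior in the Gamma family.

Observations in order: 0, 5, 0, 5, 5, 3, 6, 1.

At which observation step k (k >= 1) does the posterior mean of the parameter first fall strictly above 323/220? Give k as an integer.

obs 1: x=0 → posterior Gamma(3, 7)
obs 2: x=5 → posterior Gamma(8, 8)
obs 3: x=0 → posterior Gamma(8, 9)
obs 4: x=5 → posterior Gamma(13, 10)
obs 5: x=5 → posterior Gamma(18, 11)
obs 6: x=3 → posterior Gamma(21, 12)
obs 7: x=6 → posterior Gamma(27, 13)
obs 8: x=1 → posterior Gamma(28, 14)

k = 5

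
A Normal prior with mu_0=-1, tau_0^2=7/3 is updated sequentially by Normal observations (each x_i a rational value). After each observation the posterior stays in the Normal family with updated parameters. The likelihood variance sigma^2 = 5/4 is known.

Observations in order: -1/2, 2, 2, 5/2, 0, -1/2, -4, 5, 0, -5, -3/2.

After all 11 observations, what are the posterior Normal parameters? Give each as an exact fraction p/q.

obs 1: x=-1/2 → posterior Normal(-29/43, 35/43)
obs 2: x=2 → posterior Normal(27/71, 35/71)
obs 3: x=2 → posterior Normal(83/99, 35/99)
obs 4: x=5/2 → posterior Normal(153/127, 35/127)
obs 5: x=0 → posterior Normal(153/155, 7/31)
obs 6: x=-1/2 → posterior Normal(139/183, 35/183)
obs 7: x=-4 → posterior Normal(27/211, 35/211)
obs 8: x=5 → posterior Normal(167/239, 35/239)
obs 9: x=0 → posterior Normal(167/267, 35/267)
obs 10: x=-5 → posterior Normal(27/295, 7/59)
obs 11: x=-3/2 → posterior Normal(-15/323, 35/323)

mu_0=-15/323, tau_0^2=35/323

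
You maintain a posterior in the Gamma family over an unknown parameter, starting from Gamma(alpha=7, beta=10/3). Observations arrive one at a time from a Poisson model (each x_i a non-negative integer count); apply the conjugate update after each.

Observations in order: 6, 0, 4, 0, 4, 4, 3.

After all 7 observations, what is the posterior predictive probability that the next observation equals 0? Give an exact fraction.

572964121067545096123347421337293637543041/7610438437126150739469436175738091335581696

obs 1: x=6 → posterior Gamma(13, 13/3)
obs 2: x=0 → posterior Gamma(13, 16/3)
obs 3: x=4 → posterior Gamma(17, 19/3)
obs 4: x=0 → posterior Gamma(17, 22/3)
obs 5: x=4 → posterior Gamma(21, 25/3)
obs 6: x=4 → posterior Gamma(25, 28/3)
obs 7: x=3 → posterior Gamma(28, 31/3)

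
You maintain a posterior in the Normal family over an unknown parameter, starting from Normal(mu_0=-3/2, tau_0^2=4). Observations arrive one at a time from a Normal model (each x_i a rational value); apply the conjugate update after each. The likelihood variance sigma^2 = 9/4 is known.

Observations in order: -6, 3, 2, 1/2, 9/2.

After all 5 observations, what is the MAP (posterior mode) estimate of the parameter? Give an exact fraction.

101/178

obs 1: x=-6 → posterior Normal(-219/50, 36/25)
obs 2: x=3 → posterior Normal(-3/2, 36/41)
obs 3: x=2 → posterior Normal(-59/114, 12/19)
obs 4: x=1/2 → posterior Normal(-43/146, 36/73)
obs 5: x=9/2 → posterior Normal(101/178, 36/89)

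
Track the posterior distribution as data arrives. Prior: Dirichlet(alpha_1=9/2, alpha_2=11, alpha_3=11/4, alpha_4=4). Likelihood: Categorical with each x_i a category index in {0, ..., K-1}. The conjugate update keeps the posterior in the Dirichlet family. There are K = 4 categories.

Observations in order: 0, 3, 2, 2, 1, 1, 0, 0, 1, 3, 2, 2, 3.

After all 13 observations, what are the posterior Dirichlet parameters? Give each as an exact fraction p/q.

obs 1: x=0 → posterior Dirichlet(11/2, 11, 11/4, 4)
obs 2: x=3 → posterior Dirichlet(11/2, 11, 11/4, 5)
obs 3: x=2 → posterior Dirichlet(11/2, 11, 15/4, 5)
obs 4: x=2 → posterior Dirichlet(11/2, 11, 19/4, 5)
obs 5: x=1 → posterior Dirichlet(11/2, 12, 19/4, 5)
obs 6: x=1 → posterior Dirichlet(11/2, 13, 19/4, 5)
obs 7: x=0 → posterior Dirichlet(13/2, 13, 19/4, 5)
obs 8: x=0 → posterior Dirichlet(15/2, 13, 19/4, 5)
obs 9: x=1 → posterior Dirichlet(15/2, 14, 19/4, 5)
obs 10: x=3 → posterior Dirichlet(15/2, 14, 19/4, 6)
obs 11: x=2 → posterior Dirichlet(15/2, 14, 23/4, 6)
obs 12: x=2 → posterior Dirichlet(15/2, 14, 27/4, 6)
obs 13: x=3 → posterior Dirichlet(15/2, 14, 27/4, 7)

alpha_1=15/2, alpha_2=14, alpha_3=27/4, alpha_4=7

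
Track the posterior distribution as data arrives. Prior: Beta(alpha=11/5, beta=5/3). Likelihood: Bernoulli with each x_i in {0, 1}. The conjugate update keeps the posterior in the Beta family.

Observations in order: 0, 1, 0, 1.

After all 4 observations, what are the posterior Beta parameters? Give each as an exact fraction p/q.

obs 1: x=0 → posterior Beta(11/5, 8/3)
obs 2: x=1 → posterior Beta(16/5, 8/3)
obs 3: x=0 → posterior Beta(16/5, 11/3)
obs 4: x=1 → posterior Beta(21/5, 11/3)

alpha=21/5, beta=11/3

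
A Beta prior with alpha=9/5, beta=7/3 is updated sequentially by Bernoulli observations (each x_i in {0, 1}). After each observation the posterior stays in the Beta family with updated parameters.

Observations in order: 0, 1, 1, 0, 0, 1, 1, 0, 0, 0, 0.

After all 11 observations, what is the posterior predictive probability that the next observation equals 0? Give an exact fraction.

obs 1: x=0 → posterior Beta(9/5, 10/3)
obs 2: x=1 → posterior Beta(14/5, 10/3)
obs 3: x=1 → posterior Beta(19/5, 10/3)
obs 4: x=0 → posterior Beta(19/5, 13/3)
obs 5: x=0 → posterior Beta(19/5, 16/3)
obs 6: x=1 → posterior Beta(24/5, 16/3)
obs 7: x=1 → posterior Beta(29/5, 16/3)
obs 8: x=0 → posterior Beta(29/5, 19/3)
obs 9: x=0 → posterior Beta(29/5, 22/3)
obs 10: x=0 → posterior Beta(29/5, 25/3)
obs 11: x=0 → posterior Beta(29/5, 28/3)

140/227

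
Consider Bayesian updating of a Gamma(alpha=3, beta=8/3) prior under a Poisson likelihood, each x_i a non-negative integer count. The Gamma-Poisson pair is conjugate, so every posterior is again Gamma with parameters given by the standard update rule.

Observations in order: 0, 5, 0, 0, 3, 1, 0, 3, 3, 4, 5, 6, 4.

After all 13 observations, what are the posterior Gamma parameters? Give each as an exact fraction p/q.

alpha=37, beta=47/3

obs 1: x=0 → posterior Gamma(3, 11/3)
obs 2: x=5 → posterior Gamma(8, 14/3)
obs 3: x=0 → posterior Gamma(8, 17/3)
obs 4: x=0 → posterior Gamma(8, 20/3)
obs 5: x=3 → posterior Gamma(11, 23/3)
obs 6: x=1 → posterior Gamma(12, 26/3)
obs 7: x=0 → posterior Gamma(12, 29/3)
obs 8: x=3 → posterior Gamma(15, 32/3)
obs 9: x=3 → posterior Gamma(18, 35/3)
obs 10: x=4 → posterior Gamma(22, 38/3)
obs 11: x=5 → posterior Gamma(27, 41/3)
obs 12: x=6 → posterior Gamma(33, 44/3)
obs 13: x=4 → posterior Gamma(37, 47/3)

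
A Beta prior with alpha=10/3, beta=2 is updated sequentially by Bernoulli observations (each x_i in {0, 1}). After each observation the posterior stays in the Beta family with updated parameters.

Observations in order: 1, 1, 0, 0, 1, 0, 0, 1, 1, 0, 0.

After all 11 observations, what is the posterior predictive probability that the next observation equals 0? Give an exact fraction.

24/49

obs 1: x=1 → posterior Beta(13/3, 2)
obs 2: x=1 → posterior Beta(16/3, 2)
obs 3: x=0 → posterior Beta(16/3, 3)
obs 4: x=0 → posterior Beta(16/3, 4)
obs 5: x=1 → posterior Beta(19/3, 4)
obs 6: x=0 → posterior Beta(19/3, 5)
obs 7: x=0 → posterior Beta(19/3, 6)
obs 8: x=1 → posterior Beta(22/3, 6)
obs 9: x=1 → posterior Beta(25/3, 6)
obs 10: x=0 → posterior Beta(25/3, 7)
obs 11: x=0 → posterior Beta(25/3, 8)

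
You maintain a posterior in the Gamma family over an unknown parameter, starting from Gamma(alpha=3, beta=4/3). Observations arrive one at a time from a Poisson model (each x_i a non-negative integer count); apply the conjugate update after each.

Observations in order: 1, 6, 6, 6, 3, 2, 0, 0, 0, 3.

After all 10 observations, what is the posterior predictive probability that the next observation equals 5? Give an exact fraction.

obs 1: x=1 → posterior Gamma(4, 7/3)
obs 2: x=6 → posterior Gamma(10, 10/3)
obs 3: x=6 → posterior Gamma(16, 13/3)
obs 4: x=6 → posterior Gamma(22, 16/3)
obs 5: x=3 → posterior Gamma(25, 19/3)
obs 6: x=2 → posterior Gamma(27, 22/3)
obs 7: x=0 → posterior Gamma(27, 25/3)
obs 8: x=0 → posterior Gamma(27, 28/3)
obs 9: x=0 → posterior Gamma(27, 31/3)
obs 10: x=3 → posterior Gamma(30, 34/3)

594864870516319740619053002253254625883761359934455808/7710105884424969623139759010953858981831553019262380893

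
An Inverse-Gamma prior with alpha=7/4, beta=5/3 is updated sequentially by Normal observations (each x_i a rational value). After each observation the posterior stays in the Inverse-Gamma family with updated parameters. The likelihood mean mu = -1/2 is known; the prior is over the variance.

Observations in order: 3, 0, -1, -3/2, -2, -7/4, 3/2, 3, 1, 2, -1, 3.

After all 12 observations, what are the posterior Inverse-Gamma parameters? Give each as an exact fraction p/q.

alpha=31/4, beta=2791/96

obs 1: x=3 → posterior Inverse-Gamma(9/4, 187/24)
obs 2: x=0 → posterior Inverse-Gamma(11/4, 95/12)
obs 3: x=-1 → posterior Inverse-Gamma(13/4, 193/24)
obs 4: x=-3/2 → posterior Inverse-Gamma(15/4, 205/24)
obs 5: x=-2 → posterior Inverse-Gamma(17/4, 29/3)
obs 6: x=-7/4 → posterior Inverse-Gamma(19/4, 1003/96)
obs 7: x=3/2 → posterior Inverse-Gamma(21/4, 1195/96)
obs 8: x=3 → posterior Inverse-Gamma(23/4, 1783/96)
obs 9: x=1 → posterior Inverse-Gamma(25/4, 1891/96)
obs 10: x=2 → posterior Inverse-Gamma(27/4, 2191/96)
obs 11: x=-1 → posterior Inverse-Gamma(29/4, 2203/96)
obs 12: x=3 → posterior Inverse-Gamma(31/4, 2791/96)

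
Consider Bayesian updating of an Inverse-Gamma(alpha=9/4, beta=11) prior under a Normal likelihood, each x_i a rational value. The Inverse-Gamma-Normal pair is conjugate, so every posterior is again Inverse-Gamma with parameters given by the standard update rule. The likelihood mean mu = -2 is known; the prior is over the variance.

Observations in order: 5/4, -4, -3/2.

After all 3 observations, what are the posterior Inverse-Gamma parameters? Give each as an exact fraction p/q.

obs 1: x=5/4 → posterior Inverse-Gamma(11/4, 521/32)
obs 2: x=-4 → posterior Inverse-Gamma(13/4, 585/32)
obs 3: x=-3/2 → posterior Inverse-Gamma(15/4, 589/32)

alpha=15/4, beta=589/32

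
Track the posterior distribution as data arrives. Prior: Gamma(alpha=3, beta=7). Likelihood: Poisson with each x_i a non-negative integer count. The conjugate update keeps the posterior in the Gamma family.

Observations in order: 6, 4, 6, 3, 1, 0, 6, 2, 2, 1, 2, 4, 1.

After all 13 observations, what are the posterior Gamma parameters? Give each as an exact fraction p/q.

obs 1: x=6 → posterior Gamma(9, 8)
obs 2: x=4 → posterior Gamma(13, 9)
obs 3: x=6 → posterior Gamma(19, 10)
obs 4: x=3 → posterior Gamma(22, 11)
obs 5: x=1 → posterior Gamma(23, 12)
obs 6: x=0 → posterior Gamma(23, 13)
obs 7: x=6 → posterior Gamma(29, 14)
obs 8: x=2 → posterior Gamma(31, 15)
obs 9: x=2 → posterior Gamma(33, 16)
obs 10: x=1 → posterior Gamma(34, 17)
obs 11: x=2 → posterior Gamma(36, 18)
obs 12: x=4 → posterior Gamma(40, 19)
obs 13: x=1 → posterior Gamma(41, 20)

alpha=41, beta=20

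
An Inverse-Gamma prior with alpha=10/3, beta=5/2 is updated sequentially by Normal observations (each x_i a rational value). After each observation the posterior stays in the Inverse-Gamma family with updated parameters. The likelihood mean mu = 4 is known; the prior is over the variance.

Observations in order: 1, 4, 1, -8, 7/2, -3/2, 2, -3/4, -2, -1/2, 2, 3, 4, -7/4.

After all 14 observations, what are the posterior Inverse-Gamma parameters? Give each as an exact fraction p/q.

alpha=31/3, beta=2547/16

obs 1: x=1 → posterior Inverse-Gamma(23/6, 7)
obs 2: x=4 → posterior Inverse-Gamma(13/3, 7)
obs 3: x=1 → posterior Inverse-Gamma(29/6, 23/2)
obs 4: x=-8 → posterior Inverse-Gamma(16/3, 167/2)
obs 5: x=7/2 → posterior Inverse-Gamma(35/6, 669/8)
obs 6: x=-3/2 → posterior Inverse-Gamma(19/3, 395/4)
obs 7: x=2 → posterior Inverse-Gamma(41/6, 403/4)
obs 8: x=-3/4 → posterior Inverse-Gamma(22/3, 3585/32)
obs 9: x=-2 → posterior Inverse-Gamma(47/6, 4161/32)
obs 10: x=-1/2 → posterior Inverse-Gamma(25/3, 4485/32)
obs 11: x=2 → posterior Inverse-Gamma(53/6, 4549/32)
obs 12: x=3 → posterior Inverse-Gamma(28/3, 4565/32)
obs 13: x=4 → posterior Inverse-Gamma(59/6, 4565/32)
obs 14: x=-7/4 → posterior Inverse-Gamma(31/3, 2547/16)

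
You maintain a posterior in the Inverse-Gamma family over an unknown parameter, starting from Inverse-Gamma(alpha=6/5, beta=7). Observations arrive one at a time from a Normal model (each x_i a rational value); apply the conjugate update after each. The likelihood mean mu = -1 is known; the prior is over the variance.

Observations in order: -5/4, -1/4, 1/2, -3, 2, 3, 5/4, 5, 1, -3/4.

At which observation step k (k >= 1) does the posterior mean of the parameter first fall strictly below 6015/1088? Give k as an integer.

obs 1: x=-5/4 → posterior Inverse-Gamma(17/10, 225/32)
obs 2: x=-1/4 → posterior Inverse-Gamma(11/5, 117/16)
obs 3: x=1/2 → posterior Inverse-Gamma(27/10, 135/16)
obs 4: x=-3 → posterior Inverse-Gamma(16/5, 167/16)
obs 5: x=2 → posterior Inverse-Gamma(37/10, 239/16)
obs 6: x=3 → posterior Inverse-Gamma(21/5, 367/16)
obs 7: x=5/4 → posterior Inverse-Gamma(47/10, 815/32)
obs 8: x=5 → posterior Inverse-Gamma(26/5, 1391/32)
obs 9: x=1 → posterior Inverse-Gamma(57/10, 1455/32)
obs 10: x=-3/4 → posterior Inverse-Gamma(31/5, 91/2)

k = 3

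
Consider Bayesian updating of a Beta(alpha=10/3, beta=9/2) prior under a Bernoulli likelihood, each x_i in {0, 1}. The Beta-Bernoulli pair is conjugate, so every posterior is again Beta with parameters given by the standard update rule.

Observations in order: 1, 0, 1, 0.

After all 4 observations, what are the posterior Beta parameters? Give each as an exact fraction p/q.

obs 1: x=1 → posterior Beta(13/3, 9/2)
obs 2: x=0 → posterior Beta(13/3, 11/2)
obs 3: x=1 → posterior Beta(16/3, 11/2)
obs 4: x=0 → posterior Beta(16/3, 13/2)

alpha=16/3, beta=13/2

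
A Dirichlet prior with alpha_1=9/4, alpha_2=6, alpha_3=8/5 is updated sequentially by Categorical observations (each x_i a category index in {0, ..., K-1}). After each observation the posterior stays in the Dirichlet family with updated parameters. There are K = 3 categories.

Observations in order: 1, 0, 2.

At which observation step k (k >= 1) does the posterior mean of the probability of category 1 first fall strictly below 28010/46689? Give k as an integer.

k = 2

obs 1: x=1 → posterior Dirichlet(9/4, 7, 8/5)
obs 2: x=0 → posterior Dirichlet(13/4, 7, 8/5)
obs 3: x=2 → posterior Dirichlet(13/4, 7, 13/5)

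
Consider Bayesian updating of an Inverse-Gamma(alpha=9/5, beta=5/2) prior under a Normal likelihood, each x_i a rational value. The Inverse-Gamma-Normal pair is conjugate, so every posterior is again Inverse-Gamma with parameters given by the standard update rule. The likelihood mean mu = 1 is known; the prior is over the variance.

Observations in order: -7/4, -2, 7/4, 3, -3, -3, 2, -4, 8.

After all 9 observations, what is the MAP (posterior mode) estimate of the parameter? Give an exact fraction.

obs 1: x=-7/4 → posterior Inverse-Gamma(23/10, 201/32)
obs 2: x=-2 → posterior Inverse-Gamma(14/5, 345/32)
obs 3: x=7/4 → posterior Inverse-Gamma(33/10, 177/16)
obs 4: x=3 → posterior Inverse-Gamma(19/5, 209/16)
obs 5: x=-3 → posterior Inverse-Gamma(43/10, 337/16)
obs 6: x=-3 → posterior Inverse-Gamma(24/5, 465/16)
obs 7: x=2 → posterior Inverse-Gamma(53/10, 473/16)
obs 8: x=-4 → posterior Inverse-Gamma(29/5, 673/16)
obs 9: x=8 → posterior Inverse-Gamma(63/10, 1065/16)

5325/584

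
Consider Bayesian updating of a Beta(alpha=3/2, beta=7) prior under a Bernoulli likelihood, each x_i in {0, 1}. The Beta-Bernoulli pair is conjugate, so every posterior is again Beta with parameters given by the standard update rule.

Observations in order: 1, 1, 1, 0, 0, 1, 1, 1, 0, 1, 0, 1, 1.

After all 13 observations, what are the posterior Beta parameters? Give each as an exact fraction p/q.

obs 1: x=1 → posterior Beta(5/2, 7)
obs 2: x=1 → posterior Beta(7/2, 7)
obs 3: x=1 → posterior Beta(9/2, 7)
obs 4: x=0 → posterior Beta(9/2, 8)
obs 5: x=0 → posterior Beta(9/2, 9)
obs 6: x=1 → posterior Beta(11/2, 9)
obs 7: x=1 → posterior Beta(13/2, 9)
obs 8: x=1 → posterior Beta(15/2, 9)
obs 9: x=0 → posterior Beta(15/2, 10)
obs 10: x=1 → posterior Beta(17/2, 10)
obs 11: x=0 → posterior Beta(17/2, 11)
obs 12: x=1 → posterior Beta(19/2, 11)
obs 13: x=1 → posterior Beta(21/2, 11)

alpha=21/2, beta=11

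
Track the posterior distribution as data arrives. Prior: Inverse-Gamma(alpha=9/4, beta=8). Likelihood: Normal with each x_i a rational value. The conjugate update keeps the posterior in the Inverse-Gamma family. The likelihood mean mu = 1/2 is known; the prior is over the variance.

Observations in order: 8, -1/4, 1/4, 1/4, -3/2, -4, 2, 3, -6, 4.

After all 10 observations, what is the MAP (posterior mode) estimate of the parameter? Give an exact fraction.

233/24

obs 1: x=8 → posterior Inverse-Gamma(11/4, 289/8)
obs 2: x=-1/4 → posterior Inverse-Gamma(13/4, 1165/32)
obs 3: x=1/4 → posterior Inverse-Gamma(15/4, 583/16)
obs 4: x=1/4 → posterior Inverse-Gamma(17/4, 1167/32)
obs 5: x=-3/2 → posterior Inverse-Gamma(19/4, 1231/32)
obs 6: x=-4 → posterior Inverse-Gamma(21/4, 1555/32)
obs 7: x=2 → posterior Inverse-Gamma(23/4, 1591/32)
obs 8: x=3 → posterior Inverse-Gamma(25/4, 1691/32)
obs 9: x=-6 → posterior Inverse-Gamma(27/4, 2367/32)
obs 10: x=4 → posterior Inverse-Gamma(29/4, 2563/32)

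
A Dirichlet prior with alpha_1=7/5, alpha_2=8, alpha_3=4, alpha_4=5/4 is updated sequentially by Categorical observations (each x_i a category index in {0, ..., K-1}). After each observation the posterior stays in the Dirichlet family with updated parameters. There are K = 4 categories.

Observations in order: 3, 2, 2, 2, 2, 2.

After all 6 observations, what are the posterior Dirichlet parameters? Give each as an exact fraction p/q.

obs 1: x=3 → posterior Dirichlet(7/5, 8, 4, 9/4)
obs 2: x=2 → posterior Dirichlet(7/5, 8, 5, 9/4)
obs 3: x=2 → posterior Dirichlet(7/5, 8, 6, 9/4)
obs 4: x=2 → posterior Dirichlet(7/5, 8, 7, 9/4)
obs 5: x=2 → posterior Dirichlet(7/5, 8, 8, 9/4)
obs 6: x=2 → posterior Dirichlet(7/5, 8, 9, 9/4)

alpha_1=7/5, alpha_2=8, alpha_3=9, alpha_4=9/4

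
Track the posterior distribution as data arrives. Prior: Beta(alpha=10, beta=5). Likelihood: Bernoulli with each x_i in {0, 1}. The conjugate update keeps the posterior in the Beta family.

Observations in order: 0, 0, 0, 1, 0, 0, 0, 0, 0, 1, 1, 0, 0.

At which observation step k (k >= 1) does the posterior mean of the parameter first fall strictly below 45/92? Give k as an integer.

obs 1: x=0 → posterior Beta(10, 6)
obs 2: x=0 → posterior Beta(10, 7)
obs 3: x=0 → posterior Beta(10, 8)
obs 4: x=1 → posterior Beta(11, 8)
obs 5: x=0 → posterior Beta(11, 9)
obs 6: x=0 → posterior Beta(11, 10)
obs 7: x=0 → posterior Beta(11, 11)
obs 8: x=0 → posterior Beta(11, 12)
obs 9: x=0 → posterior Beta(11, 13)
obs 10: x=1 → posterior Beta(12, 13)
obs 11: x=1 → posterior Beta(13, 13)
obs 12: x=0 → posterior Beta(13, 14)
obs 13: x=0 → posterior Beta(13, 15)

k = 8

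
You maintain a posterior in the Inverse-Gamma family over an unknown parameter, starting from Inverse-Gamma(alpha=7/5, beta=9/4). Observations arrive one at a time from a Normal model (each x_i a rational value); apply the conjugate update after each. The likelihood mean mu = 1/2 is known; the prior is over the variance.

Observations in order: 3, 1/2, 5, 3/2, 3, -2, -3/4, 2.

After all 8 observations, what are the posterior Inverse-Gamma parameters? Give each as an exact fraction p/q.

obs 1: x=3 → posterior Inverse-Gamma(19/10, 43/8)
obs 2: x=1/2 → posterior Inverse-Gamma(12/5, 43/8)
obs 3: x=5 → posterior Inverse-Gamma(29/10, 31/2)
obs 4: x=3/2 → posterior Inverse-Gamma(17/5, 16)
obs 5: x=3 → posterior Inverse-Gamma(39/10, 153/8)
obs 6: x=-2 → posterior Inverse-Gamma(22/5, 89/4)
obs 7: x=-3/4 → posterior Inverse-Gamma(49/10, 737/32)
obs 8: x=2 → posterior Inverse-Gamma(27/5, 773/32)

alpha=27/5, beta=773/32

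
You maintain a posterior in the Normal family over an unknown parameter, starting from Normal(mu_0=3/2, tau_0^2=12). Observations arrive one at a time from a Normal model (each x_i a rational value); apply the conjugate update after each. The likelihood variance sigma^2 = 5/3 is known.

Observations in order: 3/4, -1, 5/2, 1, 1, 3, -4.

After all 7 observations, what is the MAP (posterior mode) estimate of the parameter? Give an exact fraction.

249/514

obs 1: x=3/4 → posterior Normal(69/82, 60/41)
obs 2: x=-1 → posterior Normal(-3/154, 60/77)
obs 3: x=5/2 → posterior Normal(177/226, 60/113)
obs 4: x=1 → posterior Normal(249/298, 60/149)
obs 5: x=1 → posterior Normal(321/370, 12/37)
obs 6: x=3 → posterior Normal(537/442, 60/221)
obs 7: x=-4 → posterior Normal(249/514, 60/257)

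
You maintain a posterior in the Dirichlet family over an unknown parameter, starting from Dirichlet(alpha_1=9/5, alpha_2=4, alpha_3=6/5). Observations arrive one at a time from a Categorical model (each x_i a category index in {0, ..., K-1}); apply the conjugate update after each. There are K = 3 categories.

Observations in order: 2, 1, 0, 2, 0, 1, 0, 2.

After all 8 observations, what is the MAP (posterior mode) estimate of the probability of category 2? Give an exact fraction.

4/15

obs 1: x=2 → posterior Dirichlet(9/5, 4, 11/5)
obs 2: x=1 → posterior Dirichlet(9/5, 5, 11/5)
obs 3: x=0 → posterior Dirichlet(14/5, 5, 11/5)
obs 4: x=2 → posterior Dirichlet(14/5, 5, 16/5)
obs 5: x=0 → posterior Dirichlet(19/5, 5, 16/5)
obs 6: x=1 → posterior Dirichlet(19/5, 6, 16/5)
obs 7: x=0 → posterior Dirichlet(24/5, 6, 16/5)
obs 8: x=2 → posterior Dirichlet(24/5, 6, 21/5)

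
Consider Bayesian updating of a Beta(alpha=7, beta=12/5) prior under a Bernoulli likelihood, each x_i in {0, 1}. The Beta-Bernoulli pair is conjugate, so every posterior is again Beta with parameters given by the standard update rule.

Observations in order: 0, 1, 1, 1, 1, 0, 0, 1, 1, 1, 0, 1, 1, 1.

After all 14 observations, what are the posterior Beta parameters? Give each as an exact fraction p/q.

alpha=17, beta=32/5

obs 1: x=0 → posterior Beta(7, 17/5)
obs 2: x=1 → posterior Beta(8, 17/5)
obs 3: x=1 → posterior Beta(9, 17/5)
obs 4: x=1 → posterior Beta(10, 17/5)
obs 5: x=1 → posterior Beta(11, 17/5)
obs 6: x=0 → posterior Beta(11, 22/5)
obs 7: x=0 → posterior Beta(11, 27/5)
obs 8: x=1 → posterior Beta(12, 27/5)
obs 9: x=1 → posterior Beta(13, 27/5)
obs 10: x=1 → posterior Beta(14, 27/5)
obs 11: x=0 → posterior Beta(14, 32/5)
obs 12: x=1 → posterior Beta(15, 32/5)
obs 13: x=1 → posterior Beta(16, 32/5)
obs 14: x=1 → posterior Beta(17, 32/5)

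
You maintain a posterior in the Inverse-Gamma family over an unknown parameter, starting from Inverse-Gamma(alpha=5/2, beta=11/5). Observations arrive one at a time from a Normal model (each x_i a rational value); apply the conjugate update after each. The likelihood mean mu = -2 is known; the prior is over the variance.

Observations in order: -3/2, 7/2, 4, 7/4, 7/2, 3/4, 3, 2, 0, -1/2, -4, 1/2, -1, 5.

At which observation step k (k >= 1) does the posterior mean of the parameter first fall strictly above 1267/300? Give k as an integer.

obs 1: x=-3/2 → posterior Inverse-Gamma(3, 93/40)
obs 2: x=7/2 → posterior Inverse-Gamma(7/2, 349/20)
obs 3: x=4 → posterior Inverse-Gamma(4, 709/20)
obs 4: x=7/4 → posterior Inverse-Gamma(9/2, 6797/160)
obs 5: x=7/2 → posterior Inverse-Gamma(5, 9217/160)
obs 6: x=3/4 → posterior Inverse-Gamma(11/2, 4911/80)
obs 7: x=3 → posterior Inverse-Gamma(6, 5911/80)
obs 8: x=2 → posterior Inverse-Gamma(13/2, 6551/80)
obs 9: x=0 → posterior Inverse-Gamma(7, 6711/80)
obs 10: x=-1/2 → posterior Inverse-Gamma(15/2, 6801/80)
obs 11: x=-4 → posterior Inverse-Gamma(8, 6961/80)
obs 12: x=1/2 → posterior Inverse-Gamma(17/2, 7211/80)
obs 13: x=-1 → posterior Inverse-Gamma(9, 7251/80)
obs 14: x=5 → posterior Inverse-Gamma(19/2, 9211/80)

k = 2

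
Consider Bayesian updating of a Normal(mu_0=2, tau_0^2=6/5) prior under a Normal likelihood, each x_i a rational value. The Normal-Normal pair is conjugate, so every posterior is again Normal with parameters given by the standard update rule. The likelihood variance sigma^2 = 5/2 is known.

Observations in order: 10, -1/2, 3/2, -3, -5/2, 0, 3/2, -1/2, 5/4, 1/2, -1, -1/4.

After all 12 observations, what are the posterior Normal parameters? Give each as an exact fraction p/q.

mu_0=134/169, tau_0^2=30/169

obs 1: x=10 → posterior Normal(170/37, 30/37)
obs 2: x=-1/2 → posterior Normal(164/49, 30/49)
obs 3: x=3/2 → posterior Normal(182/61, 30/61)
obs 4: x=-3 → posterior Normal(2, 30/73)
obs 5: x=-5/2 → posterior Normal(116/85, 6/17)
obs 6: x=0 → posterior Normal(116/97, 30/97)
obs 7: x=3/2 → posterior Normal(134/109, 30/109)
obs 8: x=-1/2 → posterior Normal(128/121, 30/121)
obs 9: x=5/4 → posterior Normal(143/133, 30/133)
obs 10: x=1/2 → posterior Normal(149/145, 6/29)
obs 11: x=-1 → posterior Normal(137/157, 30/157)
obs 12: x=-1/4 → posterior Normal(134/169, 30/169)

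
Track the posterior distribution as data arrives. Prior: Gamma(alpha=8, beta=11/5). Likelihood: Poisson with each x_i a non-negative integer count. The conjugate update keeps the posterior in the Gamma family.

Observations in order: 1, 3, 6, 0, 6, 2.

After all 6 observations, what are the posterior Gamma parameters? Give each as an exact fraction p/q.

alpha=26, beta=41/5

obs 1: x=1 → posterior Gamma(9, 16/5)
obs 2: x=3 → posterior Gamma(12, 21/5)
obs 3: x=6 → posterior Gamma(18, 26/5)
obs 4: x=0 → posterior Gamma(18, 31/5)
obs 5: x=6 → posterior Gamma(24, 36/5)
obs 6: x=2 → posterior Gamma(26, 41/5)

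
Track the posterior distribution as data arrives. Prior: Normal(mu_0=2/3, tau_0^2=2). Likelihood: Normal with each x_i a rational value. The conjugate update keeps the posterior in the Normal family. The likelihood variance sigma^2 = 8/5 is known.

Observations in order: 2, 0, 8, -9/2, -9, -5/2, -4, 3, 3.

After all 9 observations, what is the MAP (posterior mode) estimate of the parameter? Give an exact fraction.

obs 1: x=2 → posterior Normal(38/27, 8/9)
obs 2: x=0 → posterior Normal(19/21, 4/7)
obs 3: x=8 → posterior Normal(158/57, 8/19)
obs 4: x=-9/2 → posterior Normal(181/144, 1/3)
obs 5: x=-9 → posterior Normal(-89/174, 8/29)
obs 6: x=-5/2 → posterior Normal(-41/51, 4/17)
obs 7: x=-4 → posterior Normal(-142/117, 8/39)
obs 8: x=3 → posterior Normal(-97/132, 2/11)
obs 9: x=3 → posterior Normal(-52/147, 8/49)

-52/147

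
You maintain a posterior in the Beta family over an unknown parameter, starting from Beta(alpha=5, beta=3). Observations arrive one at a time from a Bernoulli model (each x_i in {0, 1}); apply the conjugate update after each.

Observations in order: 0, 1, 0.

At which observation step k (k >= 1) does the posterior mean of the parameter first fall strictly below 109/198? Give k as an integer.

obs 1: x=0 → posterior Beta(5, 4)
obs 2: x=1 → posterior Beta(6, 4)
obs 3: x=0 → posterior Beta(6, 5)

k = 3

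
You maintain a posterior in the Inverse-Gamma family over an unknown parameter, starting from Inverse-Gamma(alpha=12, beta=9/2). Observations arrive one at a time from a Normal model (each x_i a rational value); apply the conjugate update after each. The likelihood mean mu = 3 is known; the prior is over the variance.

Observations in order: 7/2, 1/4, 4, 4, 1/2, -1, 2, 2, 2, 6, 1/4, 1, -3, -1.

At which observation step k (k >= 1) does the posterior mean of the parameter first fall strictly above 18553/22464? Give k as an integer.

obs 1: x=7/2 → posterior Inverse-Gamma(25/2, 37/8)
obs 2: x=1/4 → posterior Inverse-Gamma(13, 269/32)
obs 3: x=4 → posterior Inverse-Gamma(27/2, 285/32)
obs 4: x=4 → posterior Inverse-Gamma(14, 301/32)
obs 5: x=1/2 → posterior Inverse-Gamma(29/2, 401/32)
obs 6: x=-1 → posterior Inverse-Gamma(15, 657/32)
obs 7: x=2 → posterior Inverse-Gamma(31/2, 673/32)
obs 8: x=2 → posterior Inverse-Gamma(16, 689/32)
obs 9: x=2 → posterior Inverse-Gamma(33/2, 705/32)
obs 10: x=6 → posterior Inverse-Gamma(17, 849/32)
obs 11: x=1/4 → posterior Inverse-Gamma(35/2, 485/16)
obs 12: x=1 → posterior Inverse-Gamma(18, 517/16)
obs 13: x=-3 → posterior Inverse-Gamma(37/2, 805/16)
obs 14: x=-1 → posterior Inverse-Gamma(19, 933/16)

k = 5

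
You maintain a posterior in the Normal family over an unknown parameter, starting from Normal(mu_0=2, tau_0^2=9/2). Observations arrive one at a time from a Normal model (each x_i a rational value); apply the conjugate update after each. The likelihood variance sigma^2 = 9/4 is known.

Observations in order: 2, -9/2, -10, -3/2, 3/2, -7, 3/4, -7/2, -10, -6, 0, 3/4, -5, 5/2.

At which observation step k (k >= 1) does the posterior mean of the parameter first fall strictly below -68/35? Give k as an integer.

obs 1: x=2 → posterior Normal(2, 3/2)
obs 2: x=-9/2 → posterior Normal(-3/5, 9/10)
obs 3: x=-10 → posterior Normal(-23/7, 9/14)
obs 4: x=-3/2 → posterior Normal(-26/9, 1/2)
obs 5: x=3/2 → posterior Normal(-23/11, 9/22)
obs 6: x=-7 → posterior Normal(-37/13, 9/26)
obs 7: x=3/4 → posterior Normal(-71/30, 3/10)
obs 8: x=-7/2 → posterior Normal(-5/2, 9/34)
obs 9: x=-10 → posterior Normal(-125/38, 9/38)
obs 10: x=-6 → posterior Normal(-149/42, 3/14)
obs 11: x=0 → posterior Normal(-149/46, 9/46)
obs 12: x=3/4 → posterior Normal(-73/25, 9/50)
obs 13: x=-5 → posterior Normal(-83/27, 1/6)
obs 14: x=5/2 → posterior Normal(-78/29, 9/58)

k = 3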